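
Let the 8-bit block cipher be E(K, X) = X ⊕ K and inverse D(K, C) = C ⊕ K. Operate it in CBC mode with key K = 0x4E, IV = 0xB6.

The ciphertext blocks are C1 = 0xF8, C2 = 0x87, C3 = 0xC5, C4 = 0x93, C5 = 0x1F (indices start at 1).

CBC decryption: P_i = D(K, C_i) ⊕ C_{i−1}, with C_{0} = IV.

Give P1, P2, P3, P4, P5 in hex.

P1 = 0x00, P2 = 0x31, P3 = 0x0C, P4 = 0x18, P5 = 0xC2

P1: D(K, 0xF8) = 0xB6; 0xB6 ⊕ 0xB6 = 0x00.
P2: D(K, 0x87) = 0xC9; 0xC9 ⊕ 0xF8 = 0x31.
P3: D(K, 0xC5) = 0x8B; 0x8B ⊕ 0x87 = 0x0C.
P4: D(K, 0x93) = 0xDD; 0xDD ⊕ 0xC5 = 0x18.
P5: D(K, 0x1F) = 0x51; 0x51 ⊕ 0x93 = 0xC2.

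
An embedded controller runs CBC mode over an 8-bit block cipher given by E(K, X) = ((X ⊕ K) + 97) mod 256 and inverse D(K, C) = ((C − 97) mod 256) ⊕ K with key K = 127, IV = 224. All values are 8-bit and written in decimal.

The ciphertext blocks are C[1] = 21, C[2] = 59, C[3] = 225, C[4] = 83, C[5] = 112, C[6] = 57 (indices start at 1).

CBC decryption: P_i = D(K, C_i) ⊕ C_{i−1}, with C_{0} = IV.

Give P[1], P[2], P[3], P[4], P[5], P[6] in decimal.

P[1] = 43, P[2] = 176, P[3] = 196, P[4] = 108, P[5] = 35, P[6] = 215

P[1]: D(K, 21) = 203; 203 ⊕ 224 = 43.
P[2]: D(K, 59) = 165; 165 ⊕ 21 = 176.
P[3]: D(K, 225) = 255; 255 ⊕ 59 = 196.
P[4]: D(K, 83) = 141; 141 ⊕ 225 = 108.
P[5]: D(K, 112) = 112; 112 ⊕ 83 = 35.
P[6]: D(K, 57) = 167; 167 ⊕ 112 = 215.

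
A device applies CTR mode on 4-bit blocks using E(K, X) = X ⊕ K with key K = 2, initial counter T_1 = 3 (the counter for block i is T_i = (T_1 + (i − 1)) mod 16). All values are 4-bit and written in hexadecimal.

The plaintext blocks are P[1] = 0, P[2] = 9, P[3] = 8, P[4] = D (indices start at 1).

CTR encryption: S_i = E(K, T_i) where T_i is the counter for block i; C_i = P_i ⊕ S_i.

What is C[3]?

C[3] = F

C[1]: T = 3, S = E(K, T) = 1; 0 ⊕ 1 = 1.
C[2]: T = 4, S = E(K, T) = 6; 9 ⊕ 6 = F.
C[3]: T = 5, S = E(K, T) = 7; 8 ⊕ 7 = F.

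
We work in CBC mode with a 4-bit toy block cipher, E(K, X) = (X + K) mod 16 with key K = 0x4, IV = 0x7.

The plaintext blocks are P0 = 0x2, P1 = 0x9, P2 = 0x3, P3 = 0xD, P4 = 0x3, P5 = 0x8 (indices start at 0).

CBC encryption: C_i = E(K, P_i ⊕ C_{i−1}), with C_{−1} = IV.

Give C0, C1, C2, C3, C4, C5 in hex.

C0 = 0x9, C1 = 0x4, C2 = 0xB, C3 = 0xA, C4 = 0xD, C5 = 0x9

C0: P0 ⊕ 0x7 = 0x5; E(K, 0x5) = 0x9.
C1: P1 ⊕ 0x9 = 0x0; E(K, 0x0) = 0x4.
C2: P2 ⊕ 0x4 = 0x7; E(K, 0x7) = 0xB.
C3: P3 ⊕ 0xB = 0x6; E(K, 0x6) = 0xA.
C4: P4 ⊕ 0xA = 0x9; E(K, 0x9) = 0xD.
C5: P5 ⊕ 0xD = 0x5; E(K, 0x5) = 0x9.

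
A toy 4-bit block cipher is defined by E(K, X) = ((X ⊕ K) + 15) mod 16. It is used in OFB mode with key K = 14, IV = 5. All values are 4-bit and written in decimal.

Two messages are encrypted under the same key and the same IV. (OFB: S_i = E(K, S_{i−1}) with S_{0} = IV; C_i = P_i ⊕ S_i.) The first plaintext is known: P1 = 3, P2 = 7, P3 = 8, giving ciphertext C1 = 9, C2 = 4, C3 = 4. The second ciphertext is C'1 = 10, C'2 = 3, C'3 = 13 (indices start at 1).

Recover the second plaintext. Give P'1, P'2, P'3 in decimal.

P'1 = 0, P'2 = 0, P'3 = 1

In OFB with a reused IV, both messages share the same keystream S_i, so C_i ⊕ C'_i = P_i ⊕ P'_i and thus P'_i = P_i ⊕ C_i ⊕ C'_i.
P'1: 3 ⊕ 9 ⊕ 10 = 0.
P'2: 7 ⊕ 4 ⊕ 3 = 0.
P'3: 8 ⊕ 4 ⊕ 13 = 1.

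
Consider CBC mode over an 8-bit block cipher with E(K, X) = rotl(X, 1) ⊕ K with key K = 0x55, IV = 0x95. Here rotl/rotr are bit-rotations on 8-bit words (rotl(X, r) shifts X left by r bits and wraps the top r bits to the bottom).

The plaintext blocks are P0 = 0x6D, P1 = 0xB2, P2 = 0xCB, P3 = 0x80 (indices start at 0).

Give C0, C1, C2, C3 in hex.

CBC encryption: C_i = E(K, P_i ⊕ C_{i−1}), with C_{−1} = IV.
C0: P0 ⊕ 0x95 = 0xF8; E(K, 0xF8) = 0xA4.
C1: P1 ⊕ 0xA4 = 0x16; E(K, 0x16) = 0x79.
C2: P2 ⊕ 0x79 = 0xB2; E(K, 0xB2) = 0x30.
C3: P3 ⊕ 0x30 = 0xB0; E(K, 0xB0) = 0x34.

C0 = 0xA4, C1 = 0x79, C2 = 0x30, C3 = 0x34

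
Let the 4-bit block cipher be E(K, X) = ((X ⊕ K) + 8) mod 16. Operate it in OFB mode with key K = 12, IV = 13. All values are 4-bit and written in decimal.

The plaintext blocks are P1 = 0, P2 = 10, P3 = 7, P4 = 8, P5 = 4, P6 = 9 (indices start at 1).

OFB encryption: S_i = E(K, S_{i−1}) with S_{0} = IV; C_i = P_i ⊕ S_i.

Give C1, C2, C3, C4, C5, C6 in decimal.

C1: S = E(K, 13) = 9; 0 ⊕ 9 = 9.
C2: S = E(K, 9) = 13; 10 ⊕ 13 = 7.
C3: S = E(K, 13) = 9; 7 ⊕ 9 = 14.
C4: S = E(K, 9) = 13; 8 ⊕ 13 = 5.
C5: S = E(K, 13) = 9; 4 ⊕ 9 = 13.
C6: S = E(K, 9) = 13; 9 ⊕ 13 = 4.

C1 = 9, C2 = 7, C3 = 14, C4 = 5, C5 = 13, C6 = 4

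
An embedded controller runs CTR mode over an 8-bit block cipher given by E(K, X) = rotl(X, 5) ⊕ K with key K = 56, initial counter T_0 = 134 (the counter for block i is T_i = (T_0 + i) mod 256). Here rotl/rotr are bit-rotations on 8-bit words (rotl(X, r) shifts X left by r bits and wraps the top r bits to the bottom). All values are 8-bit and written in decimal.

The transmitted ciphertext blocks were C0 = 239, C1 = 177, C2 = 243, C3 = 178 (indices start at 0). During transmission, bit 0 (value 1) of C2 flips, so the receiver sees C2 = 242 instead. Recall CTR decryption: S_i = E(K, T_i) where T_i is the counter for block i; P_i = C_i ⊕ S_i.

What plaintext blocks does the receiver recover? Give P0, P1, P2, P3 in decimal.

Only C2 changed, to 242. In CTR, a change in C_i flips the same bit in P_i only; the keystream is unaffected. Decrypting the received ciphertext:
P0: T = 134, S = E(K, T) = 232; 239 ⊕ 232 = 7.
P1: T = 135, S = E(K, T) = 200; 177 ⊕ 200 = 121.
P2: T = 136, S = E(K, T) = 41; 242 ⊕ 41 = 219.
P3: T = 137, S = E(K, T) = 9; 178 ⊕ 9 = 187.
Blocks that differ from the original plaintext: P2.

P0 = 7, P1 = 121, P2 = 219, P3 = 187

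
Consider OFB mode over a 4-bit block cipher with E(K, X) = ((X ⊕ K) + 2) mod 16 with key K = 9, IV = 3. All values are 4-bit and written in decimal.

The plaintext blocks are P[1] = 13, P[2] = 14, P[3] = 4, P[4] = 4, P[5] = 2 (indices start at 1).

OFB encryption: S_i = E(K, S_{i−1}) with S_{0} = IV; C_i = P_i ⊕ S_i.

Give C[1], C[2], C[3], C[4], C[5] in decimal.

C[1]: S = E(K, 3) = 12; 13 ⊕ 12 = 1.
C[2]: S = E(K, 12) = 7; 14 ⊕ 7 = 9.
C[3]: S = E(K, 7) = 0; 4 ⊕ 0 = 4.
C[4]: S = E(K, 0) = 11; 4 ⊕ 11 = 15.
C[5]: S = E(K, 11) = 4; 2 ⊕ 4 = 6.

C[1] = 1, C[2] = 9, C[3] = 4, C[4] = 15, C[5] = 6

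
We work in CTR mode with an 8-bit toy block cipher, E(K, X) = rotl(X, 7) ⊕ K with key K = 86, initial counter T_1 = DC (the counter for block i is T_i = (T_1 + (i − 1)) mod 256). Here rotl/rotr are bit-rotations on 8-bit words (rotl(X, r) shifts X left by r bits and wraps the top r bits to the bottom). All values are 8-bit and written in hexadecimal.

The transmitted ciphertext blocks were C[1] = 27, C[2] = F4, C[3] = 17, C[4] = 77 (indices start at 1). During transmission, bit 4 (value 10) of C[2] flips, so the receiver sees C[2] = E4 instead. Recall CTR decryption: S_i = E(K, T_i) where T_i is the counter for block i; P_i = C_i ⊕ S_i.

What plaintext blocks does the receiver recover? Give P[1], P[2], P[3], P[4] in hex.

P[1] = CF, P[2] = 8C, P[3] = FE, P[4] = 1E

Only C[2] changed, to E4. In CTR, a change in C_i flips the same bit in P_i only; the keystream is unaffected. Decrypting the received ciphertext:
P[1]: T = DC, S = E(K, T) = E8; 27 ⊕ E8 = CF.
P[2]: T = DD, S = E(K, T) = 68; E4 ⊕ 68 = 8C.
P[3]: T = DE, S = E(K, T) = E9; 17 ⊕ E9 = FE.
P[4]: T = DF, S = E(K, T) = 69; 77 ⊕ 69 = 1E.
Blocks that differ from the original plaintext: P[2].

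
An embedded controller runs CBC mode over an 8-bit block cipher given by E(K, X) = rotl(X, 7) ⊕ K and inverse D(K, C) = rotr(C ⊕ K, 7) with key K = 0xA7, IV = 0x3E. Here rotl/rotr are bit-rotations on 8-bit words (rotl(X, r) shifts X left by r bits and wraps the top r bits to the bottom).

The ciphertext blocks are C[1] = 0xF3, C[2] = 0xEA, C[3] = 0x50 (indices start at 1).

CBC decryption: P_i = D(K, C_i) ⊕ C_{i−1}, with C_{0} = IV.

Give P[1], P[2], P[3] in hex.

P[1]: D(K, 0xF3) = 0xA8; 0xA8 ⊕ 0x3E = 0x96.
P[2]: D(K, 0xEA) = 0x9A; 0x9A ⊕ 0xF3 = 0x69.
P[3]: D(K, 0x50) = 0xEF; 0xEF ⊕ 0xEA = 0x05.

P[1] = 0x96, P[2] = 0x69, P[3] = 0x05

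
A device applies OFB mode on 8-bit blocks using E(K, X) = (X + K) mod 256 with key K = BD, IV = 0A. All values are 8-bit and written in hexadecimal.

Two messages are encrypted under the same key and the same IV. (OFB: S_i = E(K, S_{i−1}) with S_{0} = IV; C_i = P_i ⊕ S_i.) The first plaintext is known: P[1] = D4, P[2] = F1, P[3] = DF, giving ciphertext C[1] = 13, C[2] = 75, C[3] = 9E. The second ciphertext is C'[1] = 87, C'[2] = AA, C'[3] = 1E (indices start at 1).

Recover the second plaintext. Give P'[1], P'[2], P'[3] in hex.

P'[1] = 40, P'[2] = 2E, P'[3] = 5F

In OFB with a reused IV, both messages share the same keystream S_i, so C_i ⊕ C'_i = P_i ⊕ P'_i and thus P'_i = P_i ⊕ C_i ⊕ C'_i.
P'[1]: D4 ⊕ 13 ⊕ 87 = 40.
P'[2]: F1 ⊕ 75 ⊕ AA = 2E.
P'[3]: DF ⊕ 9E ⊕ 1E = 5F.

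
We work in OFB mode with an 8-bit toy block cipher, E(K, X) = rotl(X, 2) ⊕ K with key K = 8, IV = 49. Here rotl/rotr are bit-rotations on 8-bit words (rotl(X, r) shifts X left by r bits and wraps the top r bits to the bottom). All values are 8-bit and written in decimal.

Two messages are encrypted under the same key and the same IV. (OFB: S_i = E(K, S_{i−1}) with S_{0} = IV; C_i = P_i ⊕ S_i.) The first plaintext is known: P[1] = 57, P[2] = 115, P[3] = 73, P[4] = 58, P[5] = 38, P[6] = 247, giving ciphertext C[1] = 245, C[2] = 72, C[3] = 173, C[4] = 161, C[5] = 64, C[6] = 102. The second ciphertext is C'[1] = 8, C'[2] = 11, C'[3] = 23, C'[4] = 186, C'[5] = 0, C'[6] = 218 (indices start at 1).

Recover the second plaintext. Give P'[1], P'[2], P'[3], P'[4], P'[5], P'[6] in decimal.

In OFB with a reused IV, both messages share the same keystream S_i, so C_i ⊕ C'_i = P_i ⊕ P'_i and thus P'_i = P_i ⊕ C_i ⊕ C'_i.
P'[1]: 57 ⊕ 245 ⊕ 8 = 196.
P'[2]: 115 ⊕ 72 ⊕ 11 = 48.
P'[3]: 73 ⊕ 173 ⊕ 23 = 243.
P'[4]: 58 ⊕ 161 ⊕ 186 = 33.
P'[5]: 38 ⊕ 64 ⊕ 0 = 102.
P'[6]: 247 ⊕ 102 ⊕ 218 = 75.

P'[1] = 196, P'[2] = 48, P'[3] = 243, P'[4] = 33, P'[5] = 102, P'[6] = 75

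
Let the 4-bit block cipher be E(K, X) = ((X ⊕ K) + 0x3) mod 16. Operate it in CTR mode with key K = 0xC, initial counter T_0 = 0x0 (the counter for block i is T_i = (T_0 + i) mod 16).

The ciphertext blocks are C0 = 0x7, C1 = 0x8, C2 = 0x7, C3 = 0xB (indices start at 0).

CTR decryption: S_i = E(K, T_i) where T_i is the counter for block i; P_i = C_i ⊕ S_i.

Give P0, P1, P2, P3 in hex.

P0: T = 0x0, S = E(K, T) = 0xF; 0x7 ⊕ 0xF = 0x8.
P1: T = 0x1, S = E(K, T) = 0x0; 0x8 ⊕ 0x0 = 0x8.
P2: T = 0x2, S = E(K, T) = 0x1; 0x7 ⊕ 0x1 = 0x6.
P3: T = 0x3, S = E(K, T) = 0x2; 0xB ⊕ 0x2 = 0x9.

P0 = 0x8, P1 = 0x8, P2 = 0x6, P3 = 0x9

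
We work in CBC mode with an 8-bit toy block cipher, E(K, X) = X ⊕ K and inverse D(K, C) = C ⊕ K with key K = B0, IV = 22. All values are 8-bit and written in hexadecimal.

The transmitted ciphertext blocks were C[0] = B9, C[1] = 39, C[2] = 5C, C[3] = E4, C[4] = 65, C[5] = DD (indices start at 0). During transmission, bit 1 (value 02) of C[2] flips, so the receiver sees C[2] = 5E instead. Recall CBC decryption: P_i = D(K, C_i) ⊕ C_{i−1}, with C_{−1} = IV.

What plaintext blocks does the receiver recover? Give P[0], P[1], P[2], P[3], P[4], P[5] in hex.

P[0] = 2B, P[1] = 30, P[2] = D7, P[3] = 0A, P[4] = 31, P[5] = 08

Only C[2] changed, to 5E. In CBC, a change in C_i garbles P_i and flips the same bit in P_{i+1}. Decrypting the received ciphertext:
P[0]: D(K, B9) = 09; 09 ⊕ 22 = 2B.
P[1]: D(K, 39) = 89; 89 ⊕ B9 = 30.
P[2]: D(K, 5E) = EE; EE ⊕ 39 = D7.
P[3]: D(K, E4) = 54; 54 ⊕ 5E = 0A.
P[4]: D(K, 65) = D5; D5 ⊕ E4 = 31.
P[5]: D(K, DD) = 6D; 6D ⊕ 65 = 08.
Blocks that differ from the original plaintext: P[2], P[3].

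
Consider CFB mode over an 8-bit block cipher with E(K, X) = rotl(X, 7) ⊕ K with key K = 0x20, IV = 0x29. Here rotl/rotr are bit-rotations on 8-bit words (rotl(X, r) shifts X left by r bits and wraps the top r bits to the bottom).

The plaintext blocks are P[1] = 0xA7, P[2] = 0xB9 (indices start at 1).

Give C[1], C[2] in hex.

CFB encryption: C_i = P_i ⊕ E(K, C_{i−1}), with C_{0} = IV.
C[1]: E(K, 0x29) = 0xB4; 0xA7 ⊕ 0xB4 = 0x13.
C[2]: E(K, 0x13) = 0xA9; 0xB9 ⊕ 0xA9 = 0x10.

C[1] = 0x13, C[2] = 0x10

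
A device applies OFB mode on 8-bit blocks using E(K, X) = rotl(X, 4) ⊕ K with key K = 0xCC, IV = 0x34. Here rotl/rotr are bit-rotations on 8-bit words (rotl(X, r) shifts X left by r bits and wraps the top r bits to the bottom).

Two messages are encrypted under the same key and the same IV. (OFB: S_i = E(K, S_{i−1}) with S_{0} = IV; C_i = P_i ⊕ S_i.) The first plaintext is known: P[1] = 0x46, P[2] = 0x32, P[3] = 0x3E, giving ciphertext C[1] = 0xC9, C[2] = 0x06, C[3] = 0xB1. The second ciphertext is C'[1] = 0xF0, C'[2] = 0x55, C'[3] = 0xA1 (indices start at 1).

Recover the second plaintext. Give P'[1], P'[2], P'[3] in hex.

In OFB with a reused IV, both messages share the same keystream S_i, so C_i ⊕ C'_i = P_i ⊕ P'_i and thus P'_i = P_i ⊕ C_i ⊕ C'_i.
P'[1]: 0x46 ⊕ 0xC9 ⊕ 0xF0 = 0x7F.
P'[2]: 0x32 ⊕ 0x06 ⊕ 0x55 = 0x61.
P'[3]: 0x3E ⊕ 0xB1 ⊕ 0xA1 = 0x2E.

P'[1] = 0x7F, P'[2] = 0x61, P'[3] = 0x2E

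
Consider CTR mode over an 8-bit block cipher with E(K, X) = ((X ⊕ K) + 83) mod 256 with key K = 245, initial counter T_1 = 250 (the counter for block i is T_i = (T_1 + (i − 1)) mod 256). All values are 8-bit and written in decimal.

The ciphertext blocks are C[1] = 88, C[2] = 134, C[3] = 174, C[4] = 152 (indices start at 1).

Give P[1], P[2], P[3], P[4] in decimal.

P[1] = 58, P[2] = 231, P[3] = 242, P[4] = 195

CTR decryption: S_i = E(K, T_i) where T_i is the counter for block i; P_i = C_i ⊕ S_i.
P[1]: T = 250, S = E(K, T) = 98; 88 ⊕ 98 = 58.
P[2]: T = 251, S = E(K, T) = 97; 134 ⊕ 97 = 231.
P[3]: T = 252, S = E(K, T) = 92; 174 ⊕ 92 = 242.
P[4]: T = 253, S = E(K, T) = 91; 152 ⊕ 91 = 195.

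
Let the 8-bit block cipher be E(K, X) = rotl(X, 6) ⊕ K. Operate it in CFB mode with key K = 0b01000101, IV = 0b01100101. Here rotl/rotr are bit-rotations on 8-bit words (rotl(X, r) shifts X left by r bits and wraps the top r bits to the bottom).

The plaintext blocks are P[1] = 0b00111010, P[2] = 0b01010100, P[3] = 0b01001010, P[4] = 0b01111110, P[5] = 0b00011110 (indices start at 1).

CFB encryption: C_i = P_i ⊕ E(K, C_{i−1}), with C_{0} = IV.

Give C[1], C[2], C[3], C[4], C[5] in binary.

C[1]: E(K, 0b01100101) = 0b00011100; 0b00111010 ⊕ 0b00011100 = 0b00100110.
C[2]: E(K, 0b00100110) = 0b11001100; 0b01010100 ⊕ 0b11001100 = 0b10011000.
C[3]: E(K, 0b10011000) = 0b01100011; 0b01001010 ⊕ 0b01100011 = 0b00101001.
C[4]: E(K, 0b00101001) = 0b00001111; 0b01111110 ⊕ 0b00001111 = 0b01110001.
C[5]: E(K, 0b01110001) = 0b00011001; 0b00011110 ⊕ 0b00011001 = 0b00000111.

C[1] = 0b00100110, C[2] = 0b10011000, C[3] = 0b00101001, C[4] = 0b01110001, C[5] = 0b00000111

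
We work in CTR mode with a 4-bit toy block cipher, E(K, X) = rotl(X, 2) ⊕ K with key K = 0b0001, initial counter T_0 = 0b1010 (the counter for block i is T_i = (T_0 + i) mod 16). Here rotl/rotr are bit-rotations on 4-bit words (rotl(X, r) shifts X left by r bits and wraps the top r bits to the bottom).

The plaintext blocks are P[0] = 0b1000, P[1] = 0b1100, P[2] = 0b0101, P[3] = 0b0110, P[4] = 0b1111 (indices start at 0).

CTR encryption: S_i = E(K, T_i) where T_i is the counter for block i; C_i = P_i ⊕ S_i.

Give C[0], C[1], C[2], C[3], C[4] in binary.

C[0] = 0b0011, C[1] = 0b0011, C[2] = 0b0111, C[3] = 0b0000, C[4] = 0b0101

C[0]: T = 0b1010, S = E(K, T) = 0b1011; 0b1000 ⊕ 0b1011 = 0b0011.
C[1]: T = 0b1011, S = E(K, T) = 0b1111; 0b1100 ⊕ 0b1111 = 0b0011.
C[2]: T = 0b1100, S = E(K, T) = 0b0010; 0b0101 ⊕ 0b0010 = 0b0111.
C[3]: T = 0b1101, S = E(K, T) = 0b0110; 0b0110 ⊕ 0b0110 = 0b0000.
C[4]: T = 0b1110, S = E(K, T) = 0b1010; 0b1111 ⊕ 0b1010 = 0b0101.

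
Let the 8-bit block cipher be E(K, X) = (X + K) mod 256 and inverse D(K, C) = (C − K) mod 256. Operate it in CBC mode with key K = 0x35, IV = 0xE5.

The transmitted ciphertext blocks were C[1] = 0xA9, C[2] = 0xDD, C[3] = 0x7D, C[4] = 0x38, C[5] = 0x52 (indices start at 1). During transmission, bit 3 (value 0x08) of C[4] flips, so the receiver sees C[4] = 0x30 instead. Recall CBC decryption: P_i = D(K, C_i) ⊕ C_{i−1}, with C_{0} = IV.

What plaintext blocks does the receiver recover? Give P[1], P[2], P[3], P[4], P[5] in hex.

P[1] = 0x91, P[2] = 0x01, P[3] = 0x95, P[4] = 0x86, P[5] = 0x2D

Only C[4] changed, to 0x30. In CBC, a change in C_i garbles P_i and flips the same bit in P_{i+1}. Decrypting the received ciphertext:
P[1]: D(K, 0xA9) = 0x74; 0x74 ⊕ 0xE5 = 0x91.
P[2]: D(K, 0xDD) = 0xA8; 0xA8 ⊕ 0xA9 = 0x01.
P[3]: D(K, 0x7D) = 0x48; 0x48 ⊕ 0xDD = 0x95.
P[4]: D(K, 0x30) = 0xFB; 0xFB ⊕ 0x7D = 0x86.
P[5]: D(K, 0x52) = 0x1D; 0x1D ⊕ 0x30 = 0x2D.
Blocks that differ from the original plaintext: P[4], P[5].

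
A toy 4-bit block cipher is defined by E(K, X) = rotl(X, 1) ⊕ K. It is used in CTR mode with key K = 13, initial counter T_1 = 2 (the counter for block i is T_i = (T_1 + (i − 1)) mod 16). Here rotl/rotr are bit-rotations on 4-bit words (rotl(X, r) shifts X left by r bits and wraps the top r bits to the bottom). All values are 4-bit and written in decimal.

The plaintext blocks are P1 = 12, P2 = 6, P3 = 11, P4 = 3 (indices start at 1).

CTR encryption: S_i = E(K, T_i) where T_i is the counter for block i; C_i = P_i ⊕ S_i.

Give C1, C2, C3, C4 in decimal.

C1 = 5, C2 = 13, C3 = 14, C4 = 4

C1: T = 2, S = E(K, T) = 9; 12 ⊕ 9 = 5.
C2: T = 3, S = E(K, T) = 11; 6 ⊕ 11 = 13.
C3: T = 4, S = E(K, T) = 5; 11 ⊕ 5 = 14.
C4: T = 5, S = E(K, T) = 7; 3 ⊕ 7 = 4.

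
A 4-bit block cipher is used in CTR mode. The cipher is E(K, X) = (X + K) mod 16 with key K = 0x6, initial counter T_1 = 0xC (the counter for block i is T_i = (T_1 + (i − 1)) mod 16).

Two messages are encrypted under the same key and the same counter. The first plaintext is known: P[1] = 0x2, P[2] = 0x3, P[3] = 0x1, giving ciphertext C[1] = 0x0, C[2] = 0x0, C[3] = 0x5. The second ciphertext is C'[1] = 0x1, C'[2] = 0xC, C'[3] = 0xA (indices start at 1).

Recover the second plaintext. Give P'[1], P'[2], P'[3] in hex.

P'[1] = 0x3, P'[2] = 0xF, P'[3] = 0xE

In CTR with a reused counter, both messages share the same keystream S_i, so C_i ⊕ C'_i = P_i ⊕ P'_i and thus P'_i = P_i ⊕ C_i ⊕ C'_i.
P'[1]: 0x2 ⊕ 0x0 ⊕ 0x1 = 0x3.
P'[2]: 0x3 ⊕ 0x0 ⊕ 0xC = 0xF.
P'[3]: 0x1 ⊕ 0x5 ⊕ 0xA = 0xE.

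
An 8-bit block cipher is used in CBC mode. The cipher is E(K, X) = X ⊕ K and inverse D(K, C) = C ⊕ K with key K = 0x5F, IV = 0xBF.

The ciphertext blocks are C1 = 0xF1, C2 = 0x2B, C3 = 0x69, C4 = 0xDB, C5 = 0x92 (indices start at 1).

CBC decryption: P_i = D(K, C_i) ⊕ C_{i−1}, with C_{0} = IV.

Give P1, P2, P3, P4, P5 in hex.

P1: D(K, 0xF1) = 0xAE; 0xAE ⊕ 0xBF = 0x11.
P2: D(K, 0x2B) = 0x74; 0x74 ⊕ 0xF1 = 0x85.
P3: D(K, 0x69) = 0x36; 0x36 ⊕ 0x2B = 0x1D.
P4: D(K, 0xDB) = 0x84; 0x84 ⊕ 0x69 = 0xED.
P5: D(K, 0x92) = 0xCD; 0xCD ⊕ 0xDB = 0x16.

P1 = 0x11, P2 = 0x85, P3 = 0x1D, P4 = 0xED, P5 = 0x16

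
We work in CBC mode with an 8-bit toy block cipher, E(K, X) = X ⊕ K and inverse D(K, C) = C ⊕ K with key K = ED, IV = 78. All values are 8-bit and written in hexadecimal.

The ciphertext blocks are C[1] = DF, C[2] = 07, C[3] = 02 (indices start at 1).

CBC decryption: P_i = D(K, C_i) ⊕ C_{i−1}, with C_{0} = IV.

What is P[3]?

P[3] = E8

P[3]: D(K, 02) = EF; EF ⊕ 07 = E8.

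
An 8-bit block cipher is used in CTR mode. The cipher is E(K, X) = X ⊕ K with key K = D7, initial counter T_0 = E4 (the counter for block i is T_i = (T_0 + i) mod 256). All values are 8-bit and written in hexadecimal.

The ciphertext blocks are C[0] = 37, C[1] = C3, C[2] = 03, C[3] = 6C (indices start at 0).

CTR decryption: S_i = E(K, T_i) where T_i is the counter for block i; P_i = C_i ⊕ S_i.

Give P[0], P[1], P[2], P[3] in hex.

P[0]: T = E4, S = E(K, T) = 33; 37 ⊕ 33 = 04.
P[1]: T = E5, S = E(K, T) = 32; C3 ⊕ 32 = F1.
P[2]: T = E6, S = E(K, T) = 31; 03 ⊕ 31 = 32.
P[3]: T = E7, S = E(K, T) = 30; 6C ⊕ 30 = 5C.

P[0] = 04, P[1] = F1, P[2] = 32, P[3] = 5C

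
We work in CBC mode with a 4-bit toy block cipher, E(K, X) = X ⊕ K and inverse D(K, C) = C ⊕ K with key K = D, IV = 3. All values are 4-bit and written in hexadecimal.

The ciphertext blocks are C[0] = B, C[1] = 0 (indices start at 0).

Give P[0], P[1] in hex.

P[0] = 5, P[1] = 6

CBC decryption: P_i = D(K, C_i) ⊕ C_{i−1}, with C_{−1} = IV.
P[0]: D(K, B) = 6; 6 ⊕ 3 = 5.
P[1]: D(K, 0) = D; D ⊕ B = 6.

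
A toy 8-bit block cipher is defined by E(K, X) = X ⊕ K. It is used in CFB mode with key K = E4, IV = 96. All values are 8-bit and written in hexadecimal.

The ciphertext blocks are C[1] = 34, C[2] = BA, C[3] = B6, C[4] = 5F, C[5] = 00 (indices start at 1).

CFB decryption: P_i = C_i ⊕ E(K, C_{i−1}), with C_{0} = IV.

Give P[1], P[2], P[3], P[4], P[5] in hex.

P[1]: E(K, 96) = 72; 34 ⊕ 72 = 46.
P[2]: E(K, 34) = D0; BA ⊕ D0 = 6A.
P[3]: E(K, BA) = 5E; B6 ⊕ 5E = E8.
P[4]: E(K, B6) = 52; 5F ⊕ 52 = 0D.
P[5]: E(K, 5F) = BB; 00 ⊕ BB = BB.

P[1] = 46, P[2] = 6A, P[3] = E8, P[4] = 0D, P[5] = BB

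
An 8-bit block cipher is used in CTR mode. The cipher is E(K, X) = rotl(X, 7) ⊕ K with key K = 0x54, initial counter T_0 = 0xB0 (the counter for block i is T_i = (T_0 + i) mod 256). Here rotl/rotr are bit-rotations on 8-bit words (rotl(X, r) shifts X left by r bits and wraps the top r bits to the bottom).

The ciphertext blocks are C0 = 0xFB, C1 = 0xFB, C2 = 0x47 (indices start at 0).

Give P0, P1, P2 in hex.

P0 = 0xF7, P1 = 0x77, P2 = 0x4A

CTR decryption: S_i = E(K, T_i) where T_i is the counter for block i; P_i = C_i ⊕ S_i.
P0: T = 0xB0, S = E(K, T) = 0x0C; 0xFB ⊕ 0x0C = 0xF7.
P1: T = 0xB1, S = E(K, T) = 0x8C; 0xFB ⊕ 0x8C = 0x77.
P2: T = 0xB2, S = E(K, T) = 0x0D; 0x47 ⊕ 0x0D = 0x4A.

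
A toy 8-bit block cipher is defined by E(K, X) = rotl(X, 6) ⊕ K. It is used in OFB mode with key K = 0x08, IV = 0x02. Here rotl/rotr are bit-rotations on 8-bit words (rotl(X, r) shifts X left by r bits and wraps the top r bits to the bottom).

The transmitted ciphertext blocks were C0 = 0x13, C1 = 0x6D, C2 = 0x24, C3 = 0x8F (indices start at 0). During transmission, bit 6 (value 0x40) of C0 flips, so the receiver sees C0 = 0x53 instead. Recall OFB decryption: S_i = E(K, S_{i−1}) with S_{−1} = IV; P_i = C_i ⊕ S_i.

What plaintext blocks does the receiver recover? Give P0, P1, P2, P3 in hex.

P0 = 0xDB, P1 = 0x47, P2 = 0xA6, P3 = 0x27

Only C0 changed, to 0x53. In OFB, a change in C_i flips the same bit in P_i only; the keystream is unaffected. Decrypting the received ciphertext:
P0: S = E(K, 0x02) = 0x88; 0x53 ⊕ 0x88 = 0xDB.
P1: S = E(K, 0x88) = 0x2A; 0x6D ⊕ 0x2A = 0x47.
P2: S = E(K, 0x2A) = 0x82; 0x24 ⊕ 0x82 = 0xA6.
P3: S = E(K, 0x82) = 0xA8; 0x8F ⊕ 0xA8 = 0x27.
Blocks that differ from the original plaintext: P0.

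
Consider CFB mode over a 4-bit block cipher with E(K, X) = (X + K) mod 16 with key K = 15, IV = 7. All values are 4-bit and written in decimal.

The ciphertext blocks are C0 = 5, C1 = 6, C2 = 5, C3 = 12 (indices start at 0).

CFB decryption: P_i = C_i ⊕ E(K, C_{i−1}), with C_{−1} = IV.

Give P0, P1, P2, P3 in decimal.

P0 = 3, P1 = 2, P2 = 0, P3 = 8

P0: E(K, 7) = 6; 5 ⊕ 6 = 3.
P1: E(K, 5) = 4; 6 ⊕ 4 = 2.
P2: E(K, 6) = 5; 5 ⊕ 5 = 0.
P3: E(K, 5) = 4; 12 ⊕ 4 = 8.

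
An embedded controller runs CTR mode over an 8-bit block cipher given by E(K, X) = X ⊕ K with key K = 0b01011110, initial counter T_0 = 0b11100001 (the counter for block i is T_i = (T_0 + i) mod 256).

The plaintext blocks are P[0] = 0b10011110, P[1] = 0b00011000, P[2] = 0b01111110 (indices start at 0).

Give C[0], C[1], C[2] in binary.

CTR encryption: S_i = E(K, T_i) where T_i is the counter for block i; C_i = P_i ⊕ S_i.
C[0]: T = 0b11100001, S = E(K, T) = 0b10111111; 0b10011110 ⊕ 0b10111111 = 0b00100001.
C[1]: T = 0b11100010, S = E(K, T) = 0b10111100; 0b00011000 ⊕ 0b10111100 = 0b10100100.
C[2]: T = 0b11100011, S = E(K, T) = 0b10111101; 0b01111110 ⊕ 0b10111101 = 0b11000011.

C[0] = 0b00100001, C[1] = 0b10100100, C[2] = 0b11000011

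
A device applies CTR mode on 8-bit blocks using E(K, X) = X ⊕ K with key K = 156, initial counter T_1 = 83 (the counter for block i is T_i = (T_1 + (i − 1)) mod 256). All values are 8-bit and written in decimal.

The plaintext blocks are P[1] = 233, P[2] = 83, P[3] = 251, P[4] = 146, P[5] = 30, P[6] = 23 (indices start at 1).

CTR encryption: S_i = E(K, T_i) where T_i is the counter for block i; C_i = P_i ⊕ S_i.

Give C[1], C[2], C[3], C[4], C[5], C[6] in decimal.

C[1] = 38, C[2] = 155, C[3] = 50, C[4] = 88, C[5] = 213, C[6] = 211

C[1]: T = 83, S = E(K, T) = 207; 233 ⊕ 207 = 38.
C[2]: T = 84, S = E(K, T) = 200; 83 ⊕ 200 = 155.
C[3]: T = 85, S = E(K, T) = 201; 251 ⊕ 201 = 50.
C[4]: T = 86, S = E(K, T) = 202; 146 ⊕ 202 = 88.
C[5]: T = 87, S = E(K, T) = 203; 30 ⊕ 203 = 213.
C[6]: T = 88, S = E(K, T) = 196; 23 ⊕ 196 = 211.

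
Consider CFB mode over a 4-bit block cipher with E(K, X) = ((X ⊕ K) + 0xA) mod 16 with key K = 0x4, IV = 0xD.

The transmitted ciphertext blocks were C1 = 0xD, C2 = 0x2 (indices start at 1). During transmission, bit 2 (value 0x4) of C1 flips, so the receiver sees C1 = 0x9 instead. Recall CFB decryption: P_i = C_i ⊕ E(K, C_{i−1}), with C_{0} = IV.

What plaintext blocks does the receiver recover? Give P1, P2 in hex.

Only C1 changed, to 0x9. In CFB, a change in C_i flips the same bit in P_i and garbles P_{i+1}. Decrypting the received ciphertext:
P1: E(K, 0xD) = 0x3; 0x9 ⊕ 0x3 = 0xA.
P2: E(K, 0x9) = 0x7; 0x2 ⊕ 0x7 = 0x5.
Blocks that differ from the original plaintext: P1, P2.

P1 = 0xA, P2 = 0x5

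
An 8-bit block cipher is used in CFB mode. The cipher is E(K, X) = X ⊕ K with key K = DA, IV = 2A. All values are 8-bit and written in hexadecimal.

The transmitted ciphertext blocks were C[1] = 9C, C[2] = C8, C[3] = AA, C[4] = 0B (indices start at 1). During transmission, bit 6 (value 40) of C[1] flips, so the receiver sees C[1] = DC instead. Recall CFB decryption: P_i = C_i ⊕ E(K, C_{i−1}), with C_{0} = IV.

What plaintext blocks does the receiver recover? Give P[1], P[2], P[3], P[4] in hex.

P[1] = 2C, P[2] = CE, P[3] = B8, P[4] = 7B

Only C[1] changed, to DC. In CFB, a change in C_i flips the same bit in P_i and garbles P_{i+1}. Decrypting the received ciphertext:
P[1]: E(K, 2A) = F0; DC ⊕ F0 = 2C.
P[2]: E(K, DC) = 06; C8 ⊕ 06 = CE.
P[3]: E(K, C8) = 12; AA ⊕ 12 = B8.
P[4]: E(K, AA) = 70; 0B ⊕ 70 = 7B.
Blocks that differ from the original plaintext: P[1], P[2].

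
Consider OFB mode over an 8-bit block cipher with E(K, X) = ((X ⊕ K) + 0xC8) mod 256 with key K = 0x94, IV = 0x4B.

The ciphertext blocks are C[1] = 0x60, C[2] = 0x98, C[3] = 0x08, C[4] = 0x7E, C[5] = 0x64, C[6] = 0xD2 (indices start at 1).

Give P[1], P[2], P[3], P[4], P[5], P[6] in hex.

P[1] = 0xC7, P[2] = 0x63, P[3] = 0x3F, P[4] = 0x15, P[5] = 0xA3, P[6] = 0xC9

OFB decryption: S_i = E(K, S_{i−1}) with S_{0} = IV; P_i = C_i ⊕ S_i.
P[1]: S = E(K, 0x4B) = 0xA7; 0x60 ⊕ 0xA7 = 0xC7.
P[2]: S = E(K, 0xA7) = 0xFB; 0x98 ⊕ 0xFB = 0x63.
P[3]: S = E(K, 0xFB) = 0x37; 0x08 ⊕ 0x37 = 0x3F.
P[4]: S = E(K, 0x37) = 0x6B; 0x7E ⊕ 0x6B = 0x15.
P[5]: S = E(K, 0x6B) = 0xC7; 0x64 ⊕ 0xC7 = 0xA3.
P[6]: S = E(K, 0xC7) = 0x1B; 0xD2 ⊕ 0x1B = 0xC9.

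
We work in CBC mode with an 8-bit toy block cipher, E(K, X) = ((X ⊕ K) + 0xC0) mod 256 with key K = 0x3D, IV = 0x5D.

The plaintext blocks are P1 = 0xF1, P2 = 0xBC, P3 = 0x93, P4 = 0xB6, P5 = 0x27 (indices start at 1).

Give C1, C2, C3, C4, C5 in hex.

C1 = 0x51, C2 = 0x90, C3 = 0xFE, C4 = 0x35, C5 = 0xEF

CBC encryption: C_i = E(K, P_i ⊕ C_{i−1}), with C_{0} = IV.
C1: P1 ⊕ 0x5D = 0xAC; E(K, 0xAC) = 0x51.
C2: P2 ⊕ 0x51 = 0xED; E(K, 0xED) = 0x90.
C3: P3 ⊕ 0x90 = 0x03; E(K, 0x03) = 0xFE.
C4: P4 ⊕ 0xFE = 0x48; E(K, 0x48) = 0x35.
C5: P5 ⊕ 0x35 = 0x12; E(K, 0x12) = 0xEF.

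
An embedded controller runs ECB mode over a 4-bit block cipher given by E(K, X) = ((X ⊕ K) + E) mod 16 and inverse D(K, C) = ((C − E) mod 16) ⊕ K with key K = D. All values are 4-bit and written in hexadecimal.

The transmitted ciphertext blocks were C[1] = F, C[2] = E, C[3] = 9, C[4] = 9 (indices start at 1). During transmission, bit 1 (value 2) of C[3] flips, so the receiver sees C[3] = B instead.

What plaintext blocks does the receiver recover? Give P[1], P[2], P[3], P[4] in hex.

ECB decryption: P_i = D(K, C_i).
Only C[3] changed, to B. In ECB, a change in C_i affects only P_i. Decrypting the received ciphertext:
P[1]: D(K, F) = C.
P[2]: D(K, E) = D.
P[3]: D(K, B) = 0.
P[4]: D(K, 9) = 6.
Blocks that differ from the original plaintext: P[3].

P[1] = C, P[2] = D, P[3] = 0, P[4] = 6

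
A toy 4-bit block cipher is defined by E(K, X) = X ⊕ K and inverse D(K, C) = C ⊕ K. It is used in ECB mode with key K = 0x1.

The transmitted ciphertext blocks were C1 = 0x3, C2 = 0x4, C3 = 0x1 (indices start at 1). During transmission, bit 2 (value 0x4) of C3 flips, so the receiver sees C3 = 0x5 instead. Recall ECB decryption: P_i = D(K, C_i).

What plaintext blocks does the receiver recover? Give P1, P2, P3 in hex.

P1 = 0x2, P2 = 0x5, P3 = 0x4

Only C3 changed, to 0x5. In ECB, a change in C_i affects only P_i. Decrypting the received ciphertext:
P1: D(K, 0x3) = 0x2.
P2: D(K, 0x4) = 0x5.
P3: D(K, 0x5) = 0x4.
Blocks that differ from the original plaintext: P3.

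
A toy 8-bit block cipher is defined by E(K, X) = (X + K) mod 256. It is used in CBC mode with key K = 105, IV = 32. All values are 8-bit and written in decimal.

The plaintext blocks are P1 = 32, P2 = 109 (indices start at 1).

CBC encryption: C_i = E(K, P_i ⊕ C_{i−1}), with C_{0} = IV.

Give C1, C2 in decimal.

C1 = 105, C2 = 109

C1: P1 ⊕ 32 = 0; E(K, 0) = 105.
C2: P2 ⊕ 105 = 4; E(K, 4) = 109.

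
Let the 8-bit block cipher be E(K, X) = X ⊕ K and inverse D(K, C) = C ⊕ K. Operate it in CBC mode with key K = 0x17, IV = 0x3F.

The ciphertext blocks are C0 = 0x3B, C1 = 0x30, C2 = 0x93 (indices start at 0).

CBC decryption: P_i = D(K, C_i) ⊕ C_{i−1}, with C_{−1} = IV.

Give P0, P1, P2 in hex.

P0 = 0x13, P1 = 0x1C, P2 = 0xB4

P0: D(K, 0x3B) = 0x2C; 0x2C ⊕ 0x3F = 0x13.
P1: D(K, 0x30) = 0x27; 0x27 ⊕ 0x3B = 0x1C.
P2: D(K, 0x93) = 0x84; 0x84 ⊕ 0x30 = 0xB4.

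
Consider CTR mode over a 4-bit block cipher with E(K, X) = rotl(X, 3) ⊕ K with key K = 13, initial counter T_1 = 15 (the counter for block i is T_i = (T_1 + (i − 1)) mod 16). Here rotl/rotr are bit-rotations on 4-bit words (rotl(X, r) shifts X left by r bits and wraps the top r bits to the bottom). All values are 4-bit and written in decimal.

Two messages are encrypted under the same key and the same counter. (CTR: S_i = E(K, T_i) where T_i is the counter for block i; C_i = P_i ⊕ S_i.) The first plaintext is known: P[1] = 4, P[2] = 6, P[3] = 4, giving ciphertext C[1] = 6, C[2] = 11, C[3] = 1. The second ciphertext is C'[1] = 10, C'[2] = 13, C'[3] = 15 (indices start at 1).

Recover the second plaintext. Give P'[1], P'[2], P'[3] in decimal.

In CTR with a reused counter, both messages share the same keystream S_i, so C_i ⊕ C'_i = P_i ⊕ P'_i and thus P'_i = P_i ⊕ C_i ⊕ C'_i.
P'[1]: 4 ⊕ 6 ⊕ 10 = 8.
P'[2]: 6 ⊕ 11 ⊕ 13 = 0.
P'[3]: 4 ⊕ 1 ⊕ 15 = 10.

P'[1] = 8, P'[2] = 0, P'[3] = 10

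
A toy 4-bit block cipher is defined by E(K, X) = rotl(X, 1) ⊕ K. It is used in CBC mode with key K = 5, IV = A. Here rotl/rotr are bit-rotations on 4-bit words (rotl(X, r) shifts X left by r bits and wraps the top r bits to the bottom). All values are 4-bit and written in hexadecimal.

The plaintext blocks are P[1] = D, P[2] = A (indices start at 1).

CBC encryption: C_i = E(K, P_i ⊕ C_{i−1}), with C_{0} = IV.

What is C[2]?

C[1]: P[1] ⊕ A = 7; E(K, 7) = B.
C[2]: P[2] ⊕ B = 1; E(K, 1) = 7.

C[2] = 7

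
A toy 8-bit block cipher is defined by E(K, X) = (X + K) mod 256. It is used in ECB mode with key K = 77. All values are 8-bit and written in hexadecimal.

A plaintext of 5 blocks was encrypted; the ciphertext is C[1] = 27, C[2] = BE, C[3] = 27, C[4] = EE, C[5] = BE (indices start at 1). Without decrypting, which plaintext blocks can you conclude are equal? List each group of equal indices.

P[1] = P[3]; P[2] = P[5]

ECB encrypts each block independently with the same key, so equal ciphertext blocks imply equal plaintext blocks.
C[1] = C[3] = 27, so P[1] = P[3].
C[2] = C[5] = BE, so P[2] = P[5].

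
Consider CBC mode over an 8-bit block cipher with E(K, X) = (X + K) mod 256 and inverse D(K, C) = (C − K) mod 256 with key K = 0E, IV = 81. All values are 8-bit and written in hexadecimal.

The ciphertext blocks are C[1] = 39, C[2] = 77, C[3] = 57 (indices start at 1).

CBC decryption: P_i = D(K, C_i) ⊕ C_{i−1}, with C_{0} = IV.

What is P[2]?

P[2]: D(K, 77) = 69; 69 ⊕ 39 = 50.

P[2] = 50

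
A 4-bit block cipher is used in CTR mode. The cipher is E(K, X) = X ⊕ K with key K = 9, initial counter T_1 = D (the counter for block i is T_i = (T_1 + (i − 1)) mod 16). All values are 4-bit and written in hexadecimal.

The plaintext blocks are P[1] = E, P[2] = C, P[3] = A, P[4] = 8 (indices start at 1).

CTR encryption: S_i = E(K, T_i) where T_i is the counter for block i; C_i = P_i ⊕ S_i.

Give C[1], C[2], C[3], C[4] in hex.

C[1]: T = D, S = E(K, T) = 4; E ⊕ 4 = A.
C[2]: T = E, S = E(K, T) = 7; C ⊕ 7 = B.
C[3]: T = F, S = E(K, T) = 6; A ⊕ 6 = C.
C[4]: T = 0, S = E(K, T) = 9; 8 ⊕ 9 = 1.

C[1] = A, C[2] = B, C[3] = C, C[4] = 1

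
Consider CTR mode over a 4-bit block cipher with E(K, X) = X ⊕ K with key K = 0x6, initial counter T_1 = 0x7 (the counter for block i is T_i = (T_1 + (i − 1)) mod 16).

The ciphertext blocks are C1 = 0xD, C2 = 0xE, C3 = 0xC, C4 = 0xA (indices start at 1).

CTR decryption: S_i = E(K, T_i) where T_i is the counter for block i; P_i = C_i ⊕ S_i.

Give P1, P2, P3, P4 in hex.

P1 = 0xC, P2 = 0x0, P3 = 0x3, P4 = 0x6

P1: T = 0x7, S = E(K, T) = 0x1; 0xD ⊕ 0x1 = 0xC.
P2: T = 0x8, S = E(K, T) = 0xE; 0xE ⊕ 0xE = 0x0.
P3: T = 0x9, S = E(K, T) = 0xF; 0xC ⊕ 0xF = 0x3.
P4: T = 0xA, S = E(K, T) = 0xC; 0xA ⊕ 0xC = 0x6.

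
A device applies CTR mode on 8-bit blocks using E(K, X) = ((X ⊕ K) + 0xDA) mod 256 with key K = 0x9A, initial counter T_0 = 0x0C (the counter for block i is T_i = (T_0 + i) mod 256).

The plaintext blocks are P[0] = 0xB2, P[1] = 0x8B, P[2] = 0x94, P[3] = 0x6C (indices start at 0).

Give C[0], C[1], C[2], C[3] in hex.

C[0] = 0xC2, C[1] = 0xFA, C[2] = 0xFA, C[3] = 0x03

CTR encryption: S_i = E(K, T_i) where T_i is the counter for block i; C_i = P_i ⊕ S_i.
C[0]: T = 0x0C, S = E(K, T) = 0x70; 0xB2 ⊕ 0x70 = 0xC2.
C[1]: T = 0x0D, S = E(K, T) = 0x71; 0x8B ⊕ 0x71 = 0xFA.
C[2]: T = 0x0E, S = E(K, T) = 0x6E; 0x94 ⊕ 0x6E = 0xFA.
C[3]: T = 0x0F, S = E(K, T) = 0x6F; 0x6C ⊕ 0x6F = 0x03.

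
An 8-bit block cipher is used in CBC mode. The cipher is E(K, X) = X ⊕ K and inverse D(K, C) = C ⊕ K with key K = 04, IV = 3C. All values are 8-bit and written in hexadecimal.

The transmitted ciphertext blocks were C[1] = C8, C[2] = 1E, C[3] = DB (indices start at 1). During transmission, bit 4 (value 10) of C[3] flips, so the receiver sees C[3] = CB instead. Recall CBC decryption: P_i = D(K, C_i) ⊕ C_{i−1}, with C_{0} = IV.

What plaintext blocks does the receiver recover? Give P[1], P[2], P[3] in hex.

P[1] = F0, P[2] = D2, P[3] = D1

Only C[3] changed, to CB. In CBC, a change in C_i garbles P_i and flips the same bit in P_{i+1}. Decrypting the received ciphertext:
P[1]: D(K, C8) = CC; CC ⊕ 3C = F0.
P[2]: D(K, 1E) = 1A; 1A ⊕ C8 = D2.
P[3]: D(K, CB) = CF; CF ⊕ 1E = D1.
Blocks that differ from the original plaintext: P[3].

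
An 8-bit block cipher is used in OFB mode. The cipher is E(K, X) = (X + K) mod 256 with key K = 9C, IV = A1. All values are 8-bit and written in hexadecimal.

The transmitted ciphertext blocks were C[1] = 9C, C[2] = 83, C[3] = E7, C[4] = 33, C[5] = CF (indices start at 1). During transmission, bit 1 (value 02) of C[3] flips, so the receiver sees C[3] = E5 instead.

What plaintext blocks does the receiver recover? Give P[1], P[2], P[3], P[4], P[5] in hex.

P[1] = A1, P[2] = 5A, P[3] = 90, P[4] = 22, P[5] = 62

OFB decryption: S_i = E(K, S_{i−1}) with S_{0} = IV; P_i = C_i ⊕ S_i.
Only C[3] changed, to E5. In OFB, a change in C_i flips the same bit in P_i only; the keystream is unaffected. Decrypting the received ciphertext:
P[1]: S = E(K, A1) = 3D; 9C ⊕ 3D = A1.
P[2]: S = E(K, 3D) = D9; 83 ⊕ D9 = 5A.
P[3]: S = E(K, D9) = 75; E5 ⊕ 75 = 90.
P[4]: S = E(K, 75) = 11; 33 ⊕ 11 = 22.
P[5]: S = E(K, 11) = AD; CF ⊕ AD = 62.
Blocks that differ from the original plaintext: P[3].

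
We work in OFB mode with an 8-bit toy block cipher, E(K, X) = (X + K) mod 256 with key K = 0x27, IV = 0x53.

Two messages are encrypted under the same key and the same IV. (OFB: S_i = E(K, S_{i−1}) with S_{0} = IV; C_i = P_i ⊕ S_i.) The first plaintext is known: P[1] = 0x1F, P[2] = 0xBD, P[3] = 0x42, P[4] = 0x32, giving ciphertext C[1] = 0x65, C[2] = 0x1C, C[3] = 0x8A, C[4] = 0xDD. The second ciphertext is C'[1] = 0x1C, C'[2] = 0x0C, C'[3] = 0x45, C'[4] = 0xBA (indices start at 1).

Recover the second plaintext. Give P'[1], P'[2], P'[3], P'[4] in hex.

P'[1] = 0x66, P'[2] = 0xAD, P'[3] = 0x8D, P'[4] = 0x55

In OFB with a reused IV, both messages share the same keystream S_i, so C_i ⊕ C'_i = P_i ⊕ P'_i and thus P'_i = P_i ⊕ C_i ⊕ C'_i.
P'[1]: 0x1F ⊕ 0x65 ⊕ 0x1C = 0x66.
P'[2]: 0xBD ⊕ 0x1C ⊕ 0x0C = 0xAD.
P'[3]: 0x42 ⊕ 0x8A ⊕ 0x45 = 0x8D.
P'[4]: 0x32 ⊕ 0xDD ⊕ 0xBA = 0x55.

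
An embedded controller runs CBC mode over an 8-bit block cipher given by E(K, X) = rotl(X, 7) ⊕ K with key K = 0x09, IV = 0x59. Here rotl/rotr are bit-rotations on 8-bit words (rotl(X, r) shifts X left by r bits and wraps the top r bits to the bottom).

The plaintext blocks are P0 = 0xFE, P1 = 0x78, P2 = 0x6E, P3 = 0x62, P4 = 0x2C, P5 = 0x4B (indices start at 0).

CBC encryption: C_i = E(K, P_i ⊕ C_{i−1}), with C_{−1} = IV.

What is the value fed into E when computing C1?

C0: P0 ⊕ 0x59 = 0xA7; E(K, 0xA7) = 0xDA.
C1: P1 ⊕ 0xDA = 0xA2; E(K, 0xA2) = 0x58.
So the input to E for block 1 is 0xA2.

0xA2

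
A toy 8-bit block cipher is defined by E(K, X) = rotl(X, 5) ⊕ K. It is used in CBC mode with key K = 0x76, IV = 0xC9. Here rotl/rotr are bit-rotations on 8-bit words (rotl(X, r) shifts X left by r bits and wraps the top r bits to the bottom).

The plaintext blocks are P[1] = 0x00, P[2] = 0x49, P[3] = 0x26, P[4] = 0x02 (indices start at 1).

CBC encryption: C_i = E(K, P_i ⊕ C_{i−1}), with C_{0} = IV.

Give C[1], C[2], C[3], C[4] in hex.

C[1]: P[1] ⊕ 0xC9 = 0xC9; E(K, 0xC9) = 0x4F.
C[2]: P[2] ⊕ 0x4F = 0x06; E(K, 0x06) = 0xB6.
C[3]: P[3] ⊕ 0xB6 = 0x90; E(K, 0x90) = 0x64.
C[4]: P[4] ⊕ 0x64 = 0x66; E(K, 0x66) = 0xBA.

C[1] = 0x4F, C[2] = 0xB6, C[3] = 0x64, C[4] = 0xBA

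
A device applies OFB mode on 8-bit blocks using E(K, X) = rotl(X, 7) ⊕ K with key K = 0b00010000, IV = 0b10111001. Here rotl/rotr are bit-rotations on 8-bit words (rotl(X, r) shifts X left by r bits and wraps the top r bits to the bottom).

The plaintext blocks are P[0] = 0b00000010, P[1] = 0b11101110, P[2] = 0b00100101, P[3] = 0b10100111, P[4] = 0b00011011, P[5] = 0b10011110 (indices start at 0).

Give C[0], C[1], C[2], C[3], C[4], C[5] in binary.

C[0] = 0b11001110, C[1] = 0b10011000, C[2] = 0b00001110, C[3] = 0b00100010, C[4] = 0b11001001, C[5] = 0b11100111

OFB encryption: S_i = E(K, S_{i−1}) with S_{−1} = IV; C_i = P_i ⊕ S_i.
C[0]: S = E(K, 0b10111001) = 0b11001100; 0b00000010 ⊕ 0b11001100 = 0b11001110.
C[1]: S = E(K, 0b11001100) = 0b01110110; 0b11101110 ⊕ 0b01110110 = 0b10011000.
C[2]: S = E(K, 0b01110110) = 0b00101011; 0b00100101 ⊕ 0b00101011 = 0b00001110.
C[3]: S = E(K, 0b00101011) = 0b10000101; 0b10100111 ⊕ 0b10000101 = 0b00100010.
C[4]: S = E(K, 0b10000101) = 0b11010010; 0b00011011 ⊕ 0b11010010 = 0b11001001.
C[5]: S = E(K, 0b11010010) = 0b01111001; 0b10011110 ⊕ 0b01111001 = 0b11100111.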